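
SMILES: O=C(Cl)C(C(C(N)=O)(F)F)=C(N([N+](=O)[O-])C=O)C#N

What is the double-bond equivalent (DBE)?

Molecular formula from the SMILES: C7H3ClF2N4O5.
DoU = (2C + 2 + N − H − X)/2 = (2·7 + 2 + 4 − 3 − 3)/2 = 14/2 = 7.
(Structurally: 0 ring(s) + 7 π bond(s) = 7.)

7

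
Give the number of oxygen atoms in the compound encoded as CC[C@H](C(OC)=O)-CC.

The symbol for oxygen appears 2 times in the SMILES.

2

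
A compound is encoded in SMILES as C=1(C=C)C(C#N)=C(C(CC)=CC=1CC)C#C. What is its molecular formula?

C15H15N

Heavy atoms from the SMILES: 15 C, 1 N.
Implicit hydrogens by atom environment:
  5 × C (aromatic): no H
  3 × C: 2 H each → 6
  2 × C: 3 H each → 6
  2 × C: 1 H each → 2
  2 × C: no H
  1 × C (aromatic): 1 H
  1 × N: no H
  Total hydrogens = 15.
Molecular formula: C15H15N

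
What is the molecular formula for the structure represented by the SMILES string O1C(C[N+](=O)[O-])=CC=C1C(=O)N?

Heavy atoms from the SMILES: 6 C, 2 N, 4 O.
Implicit hydrogens by atom environment:
  2 × C (aromatic): 1 H each → 2
  2 × C (aromatic): no H
  2 × O: no H
  1 × C: 2 H
  1 × C: no H
  1 × N: 2 H
  1 × N (charge +1): no H
  1 × O (aromatic): no H
  1 × O (charge -1): no H
  Total hydrogens = 6.
Molecular formula: C6H6N2O4

C6H6N2O4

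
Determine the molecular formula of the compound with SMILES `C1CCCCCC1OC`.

C8H16O

Heavy atoms from the SMILES: 8 C, 1 O.
Implicit hydrogens by atom environment:
  6 × C: 2 H each → 12
  1 × C: 3 H
  1 × C: 1 H
  1 × O: no H
  Total hydrogens = 16.
Molecular formula: C8H16O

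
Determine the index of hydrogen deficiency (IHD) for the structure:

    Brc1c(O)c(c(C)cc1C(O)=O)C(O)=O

6

Molecular formula from the SMILES: C9H7BrO5.
DoU = (2C + 2 + N − H − X)/2 = (2·9 + 2 + 0 − 7 − 1)/2 = 12/2 = 6.
(Structurally: 1 ring(s) + 5 π bond(s) = 6.)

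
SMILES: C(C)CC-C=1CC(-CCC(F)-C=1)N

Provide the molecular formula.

C11H20FN

Heavy atoms from the SMILES: 11 C, 1 F, 1 N.
Implicit hydrogens by atom environment:
  6 × C: 2 H each → 12
  3 × C: 1 H each → 3
  1 × C: 3 H
  1 × C: no H
  1 × F: no H
  1 × N: 2 H
  Total hydrogens = 20.
Molecular formula: C11H20FN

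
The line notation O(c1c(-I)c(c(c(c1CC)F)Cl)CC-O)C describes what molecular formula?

C11H13ClFIO2

Heavy atoms from the SMILES: 11 C, 1 Cl, 1 F, 1 I, 2 O.
Implicit hydrogens by atom environment:
  6 × C (aromatic): no H
  3 × C: 2 H each → 6
  2 × C: 3 H each → 6
  1 × Cl: no H
  1 × F: no H
  1 × I: no H
  1 × O: 1 H
  1 × O: no H
  Total hydrogens = 13.
Molecular formula: C11H13ClFIO2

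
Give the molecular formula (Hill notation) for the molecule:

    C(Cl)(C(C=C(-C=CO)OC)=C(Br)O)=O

C8H8BrClO4

Heavy atoms from the SMILES: 1 Br, 8 C, 1 Cl, 4 O.
Implicit hydrogens by atom environment:
  4 × C: no H
  3 × C: 1 H each → 3
  2 × O: 1 H each → 2
  2 × O: no H
  1 × Br: no H
  1 × C: 3 H
  1 × Cl: no H
  Total hydrogens = 8.
Molecular formula: C8H8BrClO4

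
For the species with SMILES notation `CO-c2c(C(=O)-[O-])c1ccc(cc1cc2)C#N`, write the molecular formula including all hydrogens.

C13H8NO3-

Heavy atoms from the SMILES: 13 C, 1 N, 3 O.
Implicit hydrogens by atom environment:
  5 × C (aromatic): 1 H each → 5
  5 × C (aromatic): no H
  2 × C: no H
  2 × O: no H
  1 × C: 3 H
  1 × N: no H
  1 × O (charge -1): no H
  Total hydrogens = 8.
Net charge -1.
Molecular formula: C13H8NO3-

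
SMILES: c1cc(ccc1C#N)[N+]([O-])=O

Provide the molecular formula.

Heavy atoms from the SMILES: 7 C, 2 N, 2 O.
Implicit hydrogens by atom environment:
  4 × C (aromatic): 1 H each → 4
  2 × C (aromatic): no H
  1 × C: no H
  1 × N: no H
  1 × N (charge +1): no H
  1 × O: no H
  1 × O (charge -1): no H
  Total hydrogens = 4.
Molecular formula: C7H4N2O2

C7H4N2O2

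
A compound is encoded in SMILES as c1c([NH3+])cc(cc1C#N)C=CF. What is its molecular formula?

C9H8FN2+

Heavy atoms from the SMILES: 9 C, 1 F, 2 N.
Implicit hydrogens by atom environment:
  3 × C (aromatic): 1 H each → 3
  3 × C (aromatic): no H
  2 × C: 1 H each → 2
  1 × C: no H
  1 × F: no H
  1 × N (charge +1): 3 H
  1 × N: no H
  Total hydrogens = 8.
Net charge +1.
Molecular formula: C9H8FN2+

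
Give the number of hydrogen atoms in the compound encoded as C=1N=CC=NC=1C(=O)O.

Hydrogens are implicit in SMILES; fill each atom to its normal valence:
  3 × C (aromatic): 1 H each → 3
  2 × N (aromatic): no H
  1 × C (aromatic): no H
  1 × C: no H
  1 × O: 1 H
  1 × O: no H
  Total hydrogens = 4.

4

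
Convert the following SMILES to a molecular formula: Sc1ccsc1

C4H4S2

Heavy atoms from the SMILES: 4 C, 2 S.
Implicit hydrogens by atom environment:
  3 × C (aromatic): 1 H each → 3
  1 × C (aromatic): no H
  1 × S: 1 H
  1 × S (aromatic): no H
  Total hydrogens = 4.
Molecular formula: C4H4S2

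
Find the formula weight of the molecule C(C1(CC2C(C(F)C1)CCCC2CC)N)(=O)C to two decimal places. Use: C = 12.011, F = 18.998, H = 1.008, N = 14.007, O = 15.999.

241.35

Molecular formula: C14H24FNO.
M = 14×12.011 + 1×18.998 + 24×1.008 + 1×14.007 + 1×15.999 = 241.35 g/mol.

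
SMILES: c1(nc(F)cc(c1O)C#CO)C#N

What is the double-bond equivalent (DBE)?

Molecular formula from the SMILES: C8H3FN2O2.
DoU = (2C + 2 + N − H − X)/2 = (2·8 + 2 + 2 − 3 − 1)/2 = 16/2 = 8.
(Structurally: 1 ring(s) + 7 π bond(s) = 8.)

8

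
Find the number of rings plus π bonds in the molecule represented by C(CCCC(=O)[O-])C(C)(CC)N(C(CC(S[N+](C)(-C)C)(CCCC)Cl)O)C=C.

Molecular formula from the SMILES: C21H41ClN2O3S.
DoU = (2C + 2 + N − H − X)/2 = (2·21 + 2 + 2 − 41 − 1)/2 = 4/2 = 2.
(Structurally: 0 ring(s) + 2 π bond(s) = 2.)

2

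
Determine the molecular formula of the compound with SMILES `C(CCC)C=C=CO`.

Heavy atoms from the SMILES: 7 C, 1 O.
Implicit hydrogens by atom environment:
  3 × C: 2 H each → 6
  2 × C: 1 H each → 2
  1 × C: 3 H
  1 × C: no H
  1 × O: 1 H
  Total hydrogens = 12.
Molecular formula: C7H12O

C7H12O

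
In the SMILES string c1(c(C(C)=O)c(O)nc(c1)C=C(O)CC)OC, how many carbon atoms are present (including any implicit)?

The symbol for carbon appears 12 times in the SMILES. Lowercase c denotes aromatic carbon and counts toward C.

12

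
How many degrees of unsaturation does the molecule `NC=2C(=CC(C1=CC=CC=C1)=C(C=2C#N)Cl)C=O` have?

11

Molecular formula from the SMILES: C14H9ClN2O.
DoU = (2C + 2 + N − H − X)/2 = (2·14 + 2 + 2 − 9 − 1)/2 = 22/2 = 11.
(Structurally: 2 ring(s) + 9 π bond(s) = 11.)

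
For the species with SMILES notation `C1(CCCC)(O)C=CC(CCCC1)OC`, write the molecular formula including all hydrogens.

Heavy atoms from the SMILES: 13 C, 2 O.
Implicit hydrogens by atom environment:
  7 × C: 2 H each → 14
  3 × C: 1 H each → 3
  2 × C: 3 H each → 6
  1 × C: no H
  1 × O: 1 H
  1 × O: no H
  Total hydrogens = 24.
Molecular formula: C13H24O2

C13H24O2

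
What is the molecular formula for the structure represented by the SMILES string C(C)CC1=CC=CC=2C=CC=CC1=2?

C13H14

Heavy atoms from the SMILES: 13 C.
Implicit hydrogens by atom environment:
  7 × C (aromatic): 1 H each → 7
  3 × C (aromatic): no H
  2 × C: 2 H each → 4
  1 × C: 3 H
  Total hydrogens = 14.
Molecular formula: C13H14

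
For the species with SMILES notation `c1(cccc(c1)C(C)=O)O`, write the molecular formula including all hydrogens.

C8H8O2

Heavy atoms from the SMILES: 8 C, 2 O.
Implicit hydrogens by atom environment:
  4 × C (aromatic): 1 H each → 4
  2 × C (aromatic): no H
  1 × C: 3 H
  1 × C: no H
  1 × O: 1 H
  1 × O: no H
  Total hydrogens = 8.
Molecular formula: C8H8O2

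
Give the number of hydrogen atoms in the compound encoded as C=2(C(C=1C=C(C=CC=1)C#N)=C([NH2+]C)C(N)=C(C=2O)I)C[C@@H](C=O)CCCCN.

26

Hydrogens are implicit in SMILES; fill each atom to its normal valence:
  8 × C (aromatic): no H
  5 × C: 2 H each → 10
  4 × C (aromatic): 1 H each → 4
  2 × C: 1 H each → 2
  2 × N: 2 H each → 4
  1 × C: 3 H
  1 × C: no H
  1 × I: no H
  1 × N (charge +1): 2 H
  1 × N: no H
  1 × O: 1 H
  1 × O: no H
  Total hydrogens = 26.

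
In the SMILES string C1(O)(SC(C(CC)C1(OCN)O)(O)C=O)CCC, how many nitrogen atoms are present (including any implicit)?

The symbol for nitrogen appears 1 time in the SMILES.

1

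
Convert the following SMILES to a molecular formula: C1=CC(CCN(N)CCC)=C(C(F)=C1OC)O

Heavy atoms from the SMILES: 12 C, 1 F, 2 N, 2 O.
Implicit hydrogens by atom environment:
  4 × C: 2 H each → 8
  4 × C (aromatic): no H
  2 × C: 3 H each → 6
  2 × C (aromatic): 1 H each → 2
  1 × F: no H
  1 × N: 2 H
  1 × N: no H
  1 × O: 1 H
  1 × O: no H
  Total hydrogens = 19.
Molecular formula: C12H19FN2O2

C12H19FN2O2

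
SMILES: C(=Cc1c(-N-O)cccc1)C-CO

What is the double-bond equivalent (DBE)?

5

Molecular formula from the SMILES: C10H13NO2.
DoU = (2C + 2 + N − H − X)/2 = (2·10 + 2 + 1 − 13 − 0)/2 = 10/2 = 5.
(Structurally: 1 ring(s) + 4 π bond(s) = 5.)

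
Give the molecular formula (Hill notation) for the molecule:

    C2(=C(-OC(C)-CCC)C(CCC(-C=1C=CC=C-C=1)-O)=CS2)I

Heavy atoms from the SMILES: 18 C, 1 I, 2 O, 1 S.
Implicit hydrogens by atom environment:
  6 × C (aromatic): 1 H each → 6
  4 × C: 2 H each → 8
  4 × C (aromatic): no H
  2 × C: 3 H each → 6
  2 × C: 1 H each → 2
  1 × I: no H
  1 × O: 1 H
  1 × O: no H
  1 × S (aromatic): no H
  Total hydrogens = 23.
Molecular formula: C18H23IO2S

C18H23IO2S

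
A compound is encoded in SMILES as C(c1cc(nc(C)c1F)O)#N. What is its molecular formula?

C7H5FN2O

Heavy atoms from the SMILES: 7 C, 1 F, 2 N, 1 O.
Implicit hydrogens by atom environment:
  4 × C (aromatic): no H
  1 × C: 3 H
  1 × C (aromatic): 1 H
  1 × C: no H
  1 × F: no H
  1 × N (aromatic): no H
  1 × N: no H
  1 × O: 1 H
  Total hydrogens = 5.
Molecular formula: C7H5FN2O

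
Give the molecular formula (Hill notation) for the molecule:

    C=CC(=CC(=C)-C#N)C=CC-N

Heavy atoms from the SMILES: 10 C, 2 N.
Implicit hydrogens by atom environment:
  4 × C: 1 H each → 4
  3 × C: 2 H each → 6
  3 × C: no H
  1 × N: 2 H
  1 × N: no H
  Total hydrogens = 12.
Molecular formula: C10H12N2

C10H12N2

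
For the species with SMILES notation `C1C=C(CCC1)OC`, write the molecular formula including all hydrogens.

C7H12O

Heavy atoms from the SMILES: 7 C, 1 O.
Implicit hydrogens by atom environment:
  4 × C: 2 H each → 8
  1 × C: 3 H
  1 × C: 1 H
  1 × C: no H
  1 × O: no H
  Total hydrogens = 12.
Molecular formula: C7H12O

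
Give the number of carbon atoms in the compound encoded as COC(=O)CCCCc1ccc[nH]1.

10

The symbol for carbon appears 10 times in the SMILES. Lowercase c denotes aromatic carbon and counts toward C.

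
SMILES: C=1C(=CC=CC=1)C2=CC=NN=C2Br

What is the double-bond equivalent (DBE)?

Molecular formula from the SMILES: C10H7BrN2.
DoU = (2C + 2 + N − H − X)/2 = (2·10 + 2 + 2 − 7 − 1)/2 = 16/2 = 8.
(Structurally: 2 ring(s) + 6 π bond(s) = 8.)

8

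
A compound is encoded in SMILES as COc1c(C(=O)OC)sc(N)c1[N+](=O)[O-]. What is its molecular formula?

C7H8N2O5S

Heavy atoms from the SMILES: 7 C, 2 N, 5 O, 1 S.
Implicit hydrogens by atom environment:
  4 × C (aromatic): no H
  4 × O: no H
  2 × C: 3 H each → 6
  1 × C: no H
  1 × N: 2 H
  1 × N (charge +1): no H
  1 × O (charge -1): no H
  1 × S (aromatic): no H
  Total hydrogens = 8.
Molecular formula: C7H8N2O5S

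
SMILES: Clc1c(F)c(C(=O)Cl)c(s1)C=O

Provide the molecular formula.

Heavy atoms from the SMILES: 6 C, 2 Cl, 1 F, 2 O, 1 S.
Implicit hydrogens by atom environment:
  4 × C (aromatic): no H
  2 × Cl: no H
  2 × O: no H
  1 × C: 1 H
  1 × C: no H
  1 × F: no H
  1 × S (aromatic): no H
  Total hydrogens = 1.
Molecular formula: C6HCl2FO2S

C6HCl2FO2S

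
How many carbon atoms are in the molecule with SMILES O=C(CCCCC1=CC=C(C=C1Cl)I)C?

The symbol for carbon appears 12 times in the SMILES. (Cl is a single chlorine, not C + l.)

12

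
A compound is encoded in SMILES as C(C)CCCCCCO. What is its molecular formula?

C8H18O

Heavy atoms from the SMILES: 8 C, 1 O.
Implicit hydrogens by atom environment:
  7 × C: 2 H each → 14
  1 × C: 3 H
  1 × O: 1 H
  Total hydrogens = 18.
Molecular formula: C8H18O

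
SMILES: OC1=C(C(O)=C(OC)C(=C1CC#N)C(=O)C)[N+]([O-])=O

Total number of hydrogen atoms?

10

Hydrogens are implicit in SMILES; fill each atom to its normal valence:
  6 × C (aromatic): no H
  3 × O: no H
  2 × C: 3 H each → 6
  2 × C: no H
  2 × O: 1 H each → 2
  1 × C: 2 H
  1 × N (charge +1): no H
  1 × N: no H
  1 × O (charge -1): no H
  Total hydrogens = 10.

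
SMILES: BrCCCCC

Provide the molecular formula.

C5H11Br

Heavy atoms from the SMILES: 1 Br, 5 C.
Implicit hydrogens by atom environment:
  4 × C: 2 H each → 8
  1 × Br: no H
  1 × C: 3 H
  Total hydrogens = 11.
Molecular formula: C5H11Br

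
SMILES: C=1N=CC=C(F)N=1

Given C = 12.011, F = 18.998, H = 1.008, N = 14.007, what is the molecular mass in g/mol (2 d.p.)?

Molecular formula: C4H3FN2.
M = 4×12.011 + 1×18.998 + 3×1.008 + 2×14.007 = 98.08 g/mol.

98.08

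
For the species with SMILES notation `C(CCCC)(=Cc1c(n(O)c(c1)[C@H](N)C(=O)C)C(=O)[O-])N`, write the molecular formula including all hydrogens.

C14H20N3O4-

Heavy atoms from the SMILES: 14 C, 3 N, 4 O.
Implicit hydrogens by atom environment:
  3 × C: 2 H each → 6
  3 × C (aromatic): no H
  3 × C: no H
  2 × C: 3 H each → 6
  2 × C: 1 H each → 2
  2 × N: 2 H each → 4
  2 × O: no H
  1 × C (aromatic): 1 H
  1 × N (aromatic): no H
  1 × O: 1 H
  1 × O (charge -1): no H
  Total hydrogens = 20.
Net charge -1.
Molecular formula: C14H20N3O4-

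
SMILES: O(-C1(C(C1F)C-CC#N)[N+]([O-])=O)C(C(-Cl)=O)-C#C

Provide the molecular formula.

Heavy atoms from the SMILES: 10 C, 1 Cl, 1 F, 2 N, 4 O.
Implicit hydrogens by atom environment:
  4 × C: 1 H each → 4
  4 × C: no H
  3 × O: no H
  2 × C: 2 H each → 4
  1 × Cl: no H
  1 × F: no H
  1 × N (charge +1): no H
  1 × N: no H
  1 × O (charge -1): no H
  Total hydrogens = 8.
Molecular formula: C10H8ClFN2O4

C10H8ClFN2O4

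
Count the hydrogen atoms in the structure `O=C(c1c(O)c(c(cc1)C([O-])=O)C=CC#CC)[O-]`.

8

Hydrogens are implicit in SMILES; fill each atom to its normal valence:
  4 × C (aromatic): no H
  4 × C: no H
  2 × C (aromatic): 1 H each → 2
  2 × C: 1 H each → 2
  2 × O: no H
  2 × O (charge -1): no H
  1 × C: 3 H
  1 × O: 1 H
  Total hydrogens = 8.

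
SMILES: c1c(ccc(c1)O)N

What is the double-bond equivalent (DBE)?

Molecular formula from the SMILES: C6H7NO.
DoU = (2C + 2 + N − H − X)/2 = (2·6 + 2 + 1 − 7 − 0)/2 = 8/2 = 4.
(Structurally: 1 ring(s) + 3 π bond(s) = 4.)

4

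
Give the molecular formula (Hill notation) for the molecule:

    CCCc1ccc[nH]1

Heavy atoms from the SMILES: 7 C, 1 N.
Implicit hydrogens by atom environment:
  3 × C (aromatic): 1 H each → 3
  2 × C: 2 H each → 4
  1 × C: 3 H
  1 × C (aromatic): no H
  1 × N (aromatic): 1 H
  Total hydrogens = 11.
Molecular formula: C7H11N

C7H11N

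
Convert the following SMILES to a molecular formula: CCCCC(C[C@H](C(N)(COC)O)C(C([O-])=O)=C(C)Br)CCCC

C18H33BrNO4-

Heavy atoms from the SMILES: 1 Br, 18 C, 1 N, 4 O.
Implicit hydrogens by atom environment:
  8 × C: 2 H each → 16
  4 × C: 3 H each → 12
  4 × C: no H
  2 × C: 1 H each → 2
  2 × O: no H
  1 × Br: no H
  1 × N: 2 H
  1 × O: 1 H
  1 × O (charge -1): no H
  Total hydrogens = 33.
Net charge -1.
Molecular formula: C18H33BrNO4-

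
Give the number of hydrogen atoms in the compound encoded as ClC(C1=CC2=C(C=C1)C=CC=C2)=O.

7

Hydrogens are implicit in SMILES; fill each atom to its normal valence:
  7 × C (aromatic): 1 H each → 7
  3 × C (aromatic): no H
  1 × C: no H
  1 × Cl: no H
  1 × O: no H
  Total hydrogens = 7.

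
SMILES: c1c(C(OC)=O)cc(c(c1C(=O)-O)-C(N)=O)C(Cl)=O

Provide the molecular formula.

Heavy atoms from the SMILES: 11 C, 1 Cl, 1 N, 6 O.
Implicit hydrogens by atom environment:
  5 × O: no H
  4 × C (aromatic): no H
  4 × C: no H
  2 × C (aromatic): 1 H each → 2
  1 × C: 3 H
  1 × Cl: no H
  1 × N: 2 H
  1 × O: 1 H
  Total hydrogens = 8.
Molecular formula: C11H8ClNO6

C11H8ClNO6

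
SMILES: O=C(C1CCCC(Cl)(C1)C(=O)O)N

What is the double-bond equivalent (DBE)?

Molecular formula from the SMILES: C8H12ClNO3.
DoU = (2C + 2 + N − H − X)/2 = (2·8 + 2 + 1 − 12 − 1)/2 = 6/2 = 3.
(Structurally: 1 ring(s) + 2 π bond(s) = 3.)

3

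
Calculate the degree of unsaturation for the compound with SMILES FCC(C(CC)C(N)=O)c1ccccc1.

Molecular formula from the SMILES: C12H16FNO.
DoU = (2C + 2 + N − H − X)/2 = (2·12 + 2 + 1 − 16 − 1)/2 = 10/2 = 5.
(Structurally: 1 ring(s) + 4 π bond(s) = 5.)

5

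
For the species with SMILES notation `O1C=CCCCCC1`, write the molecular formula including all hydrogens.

Heavy atoms from the SMILES: 7 C, 1 O.
Implicit hydrogens by atom environment:
  5 × C: 2 H each → 10
  2 × C: 1 H each → 2
  1 × O: no H
  Total hydrogens = 12.
Molecular formula: C7H12O

C7H12O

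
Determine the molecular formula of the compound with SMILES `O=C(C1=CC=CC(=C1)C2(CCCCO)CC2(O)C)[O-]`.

C15H19O4-

Heavy atoms from the SMILES: 15 C, 4 O.
Implicit hydrogens by atom environment:
  5 × C: 2 H each → 10
  4 × C (aromatic): 1 H each → 4
  3 × C: no H
  2 × C (aromatic): no H
  2 × O: 1 H each → 2
  1 × C: 3 H
  1 × O: no H
  1 × O (charge -1): no H
  Total hydrogens = 19.
Net charge -1.
Molecular formula: C15H19O4-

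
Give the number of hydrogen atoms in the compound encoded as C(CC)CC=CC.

Hydrogens are implicit in SMILES; fill each atom to its normal valence:
  3 × C: 2 H each → 6
  2 × C: 3 H each → 6
  2 × C: 1 H each → 2
  Total hydrogens = 14.

14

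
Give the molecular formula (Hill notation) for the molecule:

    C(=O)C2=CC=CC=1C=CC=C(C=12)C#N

C12H7NO

Heavy atoms from the SMILES: 12 C, 1 N, 1 O.
Implicit hydrogens by atom environment:
  6 × C (aromatic): 1 H each → 6
  4 × C (aromatic): no H
  1 × C: 1 H
  1 × C: no H
  1 × N: no H
  1 × O: no H
  Total hydrogens = 7.
Molecular formula: C12H7NO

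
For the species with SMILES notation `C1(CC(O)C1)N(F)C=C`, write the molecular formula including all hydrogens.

C6H10FNO

Heavy atoms from the SMILES: 6 C, 1 F, 1 N, 1 O.
Implicit hydrogens by atom environment:
  3 × C: 2 H each → 6
  3 × C: 1 H each → 3
  1 × F: no H
  1 × N: no H
  1 × O: 1 H
  Total hydrogens = 10.
Molecular formula: C6H10FNO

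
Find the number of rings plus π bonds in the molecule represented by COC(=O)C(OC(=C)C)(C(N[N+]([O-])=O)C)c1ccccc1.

Molecular formula from the SMILES: C14H18N2O5.
DoU = (2C + 2 + N − H − X)/2 = (2·14 + 2 + 2 − 18 − 0)/2 = 14/2 = 7.
(Structurally: 1 ring(s) + 6 π bond(s) = 7.)

7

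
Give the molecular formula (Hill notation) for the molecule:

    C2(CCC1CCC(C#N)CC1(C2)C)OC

C13H21NO

Heavy atoms from the SMILES: 13 C, 1 N, 1 O.
Implicit hydrogens by atom environment:
  6 × C: 2 H each → 12
  3 × C: 1 H each → 3
  2 × C: 3 H each → 6
  2 × C: no H
  1 × N: no H
  1 × O: no H
  Total hydrogens = 21.
Molecular formula: C13H21NO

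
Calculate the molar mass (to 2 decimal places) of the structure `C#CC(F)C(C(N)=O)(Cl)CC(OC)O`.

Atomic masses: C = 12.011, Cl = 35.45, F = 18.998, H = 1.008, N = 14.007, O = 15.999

Molecular formula: C8H11ClFNO3.
M = 8×12.011 + 1×35.45 + 1×18.998 + 11×1.008 + 1×14.007 + 3×15.999 = 223.63 g/mol.

223.63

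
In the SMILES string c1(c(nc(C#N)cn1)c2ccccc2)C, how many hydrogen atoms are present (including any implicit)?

Hydrogens are implicit in SMILES; fill each atom to its normal valence:
  6 × C (aromatic): 1 H each → 6
  4 × C (aromatic): no H
  2 × N (aromatic): no H
  1 × C: 3 H
  1 × C: no H
  1 × N: no H
  Total hydrogens = 9.

9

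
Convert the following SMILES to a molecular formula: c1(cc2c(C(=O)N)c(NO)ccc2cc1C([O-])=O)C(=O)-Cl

C13H8ClN2O5-

Heavy atoms from the SMILES: 13 C, 1 Cl, 2 N, 5 O.
Implicit hydrogens by atom environment:
  6 × C (aromatic): no H
  4 × C (aromatic): 1 H each → 4
  3 × C: no H
  3 × O: no H
  1 × Cl: no H
  1 × N: 2 H
  1 × N: 1 H
  1 × O: 1 H
  1 × O (charge -1): no H
  Total hydrogens = 8.
Net charge -1.
Molecular formula: C13H8ClN2O5-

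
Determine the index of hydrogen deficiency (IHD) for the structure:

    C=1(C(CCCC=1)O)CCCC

Molecular formula from the SMILES: C10H18O.
DoU = (2C + 2 + N − H − X)/2 = (2·10 + 2 + 0 − 18 − 0)/2 = 4/2 = 2.
(Structurally: 1 ring(s) + 1 π bond(s) = 2.)

2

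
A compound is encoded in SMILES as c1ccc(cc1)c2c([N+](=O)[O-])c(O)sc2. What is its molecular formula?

Heavy atoms from the SMILES: 10 C, 1 N, 3 O, 1 S.
Implicit hydrogens by atom environment:
  6 × C (aromatic): 1 H each → 6
  4 × C (aromatic): no H
  1 × N (charge +1): no H
  1 × O: 1 H
  1 × O: no H
  1 × O (charge -1): no H
  1 × S (aromatic): no H
  Total hydrogens = 7.
Molecular formula: C10H7NO3S

C10H7NO3S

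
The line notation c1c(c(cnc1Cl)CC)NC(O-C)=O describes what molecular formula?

C9H11ClN2O2

Heavy atoms from the SMILES: 9 C, 1 Cl, 2 N, 2 O.
Implicit hydrogens by atom environment:
  3 × C (aromatic): no H
  2 × C: 3 H each → 6
  2 × C (aromatic): 1 H each → 2
  2 × O: no H
  1 × C: 2 H
  1 × C: no H
  1 × Cl: no H
  1 × N: 1 H
  1 × N (aromatic): no H
  Total hydrogens = 11.
Molecular formula: C9H11ClN2O2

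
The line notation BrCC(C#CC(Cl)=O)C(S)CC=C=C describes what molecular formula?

C10H10BrClOS

Heavy atoms from the SMILES: 1 Br, 10 C, 1 Cl, 1 O, 1 S.
Implicit hydrogens by atom environment:
  4 × C: no H
  3 × C: 2 H each → 6
  3 × C: 1 H each → 3
  1 × Br: no H
  1 × Cl: no H
  1 × O: no H
  1 × S: 1 H
  Total hydrogens = 10.
Molecular formula: C10H10BrClOS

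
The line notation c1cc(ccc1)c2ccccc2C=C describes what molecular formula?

Heavy atoms from the SMILES: 14 C.
Implicit hydrogens by atom environment:
  9 × C (aromatic): 1 H each → 9
  3 × C (aromatic): no H
  1 × C: 2 H
  1 × C: 1 H
  Total hydrogens = 12.
Molecular formula: C14H12

C14H12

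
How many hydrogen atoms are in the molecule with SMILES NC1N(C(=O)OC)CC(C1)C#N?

11

Hydrogens are implicit in SMILES; fill each atom to its normal valence:
  2 × C: 2 H each → 4
  2 × C: 1 H each → 2
  2 × C: no H
  2 × N: no H
  2 × O: no H
  1 × C: 3 H
  1 × N: 2 H
  Total hydrogens = 11.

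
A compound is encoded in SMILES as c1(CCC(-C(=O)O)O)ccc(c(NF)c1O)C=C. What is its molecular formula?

C12H14FNO4

Heavy atoms from the SMILES: 12 C, 1 F, 1 N, 4 O.
Implicit hydrogens by atom environment:
  4 × C (aromatic): no H
  3 × C: 2 H each → 6
  3 × O: 1 H each → 3
  2 × C (aromatic): 1 H each → 2
  2 × C: 1 H each → 2
  1 × C: no H
  1 × F: no H
  1 × N: 1 H
  1 × O: no H
  Total hydrogens = 14.
Molecular formula: C12H14FNO4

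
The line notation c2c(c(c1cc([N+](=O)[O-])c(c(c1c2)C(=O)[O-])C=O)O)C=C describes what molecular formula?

Heavy atoms from the SMILES: 14 C, 1 N, 6 O.
Implicit hydrogens by atom environment:
  7 × C (aromatic): no H
  3 × C (aromatic): 1 H each → 3
  3 × O: no H
  2 × C: 1 H each → 2
  2 × O (charge -1): no H
  1 × C: 2 H
  1 × C: no H
  1 × N (charge +1): no H
  1 × O: 1 H
  Total hydrogens = 8.
Net charge -1.
Molecular formula: C14H8NO6-

C14H8NO6-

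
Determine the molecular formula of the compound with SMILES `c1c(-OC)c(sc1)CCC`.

C8H12OS

Heavy atoms from the SMILES: 8 C, 1 O, 1 S.
Implicit hydrogens by atom environment:
  2 × C: 3 H each → 6
  2 × C: 2 H each → 4
  2 × C (aromatic): 1 H each → 2
  2 × C (aromatic): no H
  1 × O: no H
  1 × S (aromatic): no H
  Total hydrogens = 12.
Molecular formula: C8H12OS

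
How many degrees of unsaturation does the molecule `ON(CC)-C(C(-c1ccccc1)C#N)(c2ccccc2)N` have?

10

Molecular formula from the SMILES: C17H19N3O.
DoU = (2C + 2 + N − H − X)/2 = (2·17 + 2 + 3 − 19 − 0)/2 = 20/2 = 10.
(Structurally: 2 ring(s) + 8 π bond(s) = 10.)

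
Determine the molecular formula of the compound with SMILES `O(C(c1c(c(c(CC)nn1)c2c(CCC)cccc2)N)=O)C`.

Heavy atoms from the SMILES: 17 C, 3 N, 2 O.
Implicit hydrogens by atom environment:
  6 × C (aromatic): no H
  4 × C (aromatic): 1 H each → 4
  3 × C: 3 H each → 9
  3 × C: 2 H each → 6
  2 × N (aromatic): no H
  2 × O: no H
  1 × C: no H
  1 × N: 2 H
  Total hydrogens = 21.
Molecular formula: C17H21N3O2

C17H21N3O2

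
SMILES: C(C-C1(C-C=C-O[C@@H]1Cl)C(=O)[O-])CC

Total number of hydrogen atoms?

Hydrogens are implicit in SMILES; fill each atom to its normal valence:
  4 × C: 2 H each → 8
  3 × C: 1 H each → 3
  2 × C: no H
  2 × O: no H
  1 × C: 3 H
  1 × Cl: no H
  1 × O (charge -1): no H
  Total hydrogens = 14.

14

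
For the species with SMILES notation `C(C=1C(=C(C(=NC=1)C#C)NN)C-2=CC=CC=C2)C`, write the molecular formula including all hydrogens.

C15H15N3

Heavy atoms from the SMILES: 15 C, 3 N.
Implicit hydrogens by atom environment:
  6 × C (aromatic): 1 H each → 6
  5 × C (aromatic): no H
  1 × C: 3 H
  1 × C: 2 H
  1 × C: 1 H
  1 × C: no H
  1 × N: 2 H
  1 × N: 1 H
  1 × N (aromatic): no H
  Total hydrogens = 15.
Molecular formula: C15H15N3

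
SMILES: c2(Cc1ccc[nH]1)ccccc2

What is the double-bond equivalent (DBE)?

7

Molecular formula from the SMILES: C11H11N.
DoU = (2C + 2 + N − H − X)/2 = (2·11 + 2 + 1 − 11 − 0)/2 = 14/2 = 7.
(Structurally: 2 ring(s) + 5 π bond(s) = 7.)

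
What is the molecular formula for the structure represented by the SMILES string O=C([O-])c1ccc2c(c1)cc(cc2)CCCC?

Heavy atoms from the SMILES: 15 C, 2 O.
Implicit hydrogens by atom environment:
  6 × C (aromatic): 1 H each → 6
  4 × C (aromatic): no H
  3 × C: 2 H each → 6
  1 × C: 3 H
  1 × C: no H
  1 × O: no H
  1 × O (charge -1): no H
  Total hydrogens = 15.
Net charge -1.
Molecular formula: C15H15O2-

C15H15O2-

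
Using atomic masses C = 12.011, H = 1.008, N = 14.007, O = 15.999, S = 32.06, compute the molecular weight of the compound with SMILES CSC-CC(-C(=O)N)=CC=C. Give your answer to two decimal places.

Molecular formula: C8H13NOS.
M = 8×12.011 + 13×1.008 + 1×14.007 + 1×15.999 + 1×32.06 = 171.26 g/mol.

171.26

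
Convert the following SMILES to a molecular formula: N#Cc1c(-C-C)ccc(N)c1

C9H10N2

Heavy atoms from the SMILES: 9 C, 2 N.
Implicit hydrogens by atom environment:
  3 × C (aromatic): 1 H each → 3
  3 × C (aromatic): no H
  1 × C: 3 H
  1 × C: 2 H
  1 × C: no H
  1 × N: 2 H
  1 × N: no H
  Total hydrogens = 10.
Molecular formula: C9H10N2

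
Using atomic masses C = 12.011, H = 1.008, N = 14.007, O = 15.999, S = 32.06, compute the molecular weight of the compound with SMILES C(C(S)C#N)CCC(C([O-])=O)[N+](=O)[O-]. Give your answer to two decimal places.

Molecular formula: C7H9N2O4S-.
M = 7×12.011 + 9×1.008 + 2×14.007 + 4×15.999 + 1×32.06 = 217.22 g/mol.

217.22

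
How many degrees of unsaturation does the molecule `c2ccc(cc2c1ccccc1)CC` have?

8

Molecular formula from the SMILES: C14H14.
DoU = (2C + 2 + N − H − X)/2 = (2·14 + 2 + 0 − 14 − 0)/2 = 16/2 = 8.
(Structurally: 2 ring(s) + 6 π bond(s) = 8.)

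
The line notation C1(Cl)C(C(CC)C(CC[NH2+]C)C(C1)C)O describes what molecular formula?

Heavy atoms from the SMILES: 12 C, 1 Cl, 1 N, 1 O.
Implicit hydrogens by atom environment:
  5 × C: 1 H each → 5
  4 × C: 2 H each → 8
  3 × C: 3 H each → 9
  1 × Cl: no H
  1 × N (charge +1): 2 H
  1 × O: 1 H
  Total hydrogens = 25.
Net charge +1.
Molecular formula: C12H25ClNO+

C12H25ClNO+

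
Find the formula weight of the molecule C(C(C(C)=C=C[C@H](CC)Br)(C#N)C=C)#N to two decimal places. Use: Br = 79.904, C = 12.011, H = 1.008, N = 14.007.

265.15

Molecular formula: C12H13BrN2.
M = 1×79.904 + 12×12.011 + 13×1.008 + 2×14.007 = 265.15 g/mol.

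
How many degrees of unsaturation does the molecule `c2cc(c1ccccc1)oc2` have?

7

Molecular formula from the SMILES: C10H8O.
DoU = (2C + 2 + N − H − X)/2 = (2·10 + 2 + 0 − 8 − 0)/2 = 14/2 = 7.
(Structurally: 2 ring(s) + 5 π bond(s) = 7.)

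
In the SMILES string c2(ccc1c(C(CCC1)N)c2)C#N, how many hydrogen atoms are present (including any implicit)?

Hydrogens are implicit in SMILES; fill each atom to its normal valence:
  3 × C: 2 H each → 6
  3 × C (aromatic): 1 H each → 3
  3 × C (aromatic): no H
  1 × C: 1 H
  1 × C: no H
  1 × N: 2 H
  1 × N: no H
  Total hydrogens = 12.

12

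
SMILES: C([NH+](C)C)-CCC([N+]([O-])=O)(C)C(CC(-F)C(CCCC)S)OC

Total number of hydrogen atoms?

Hydrogens are implicit in SMILES; fill each atom to its normal valence:
  7 × C: 2 H each → 14
  5 × C: 3 H each → 15
  3 × C: 1 H each → 3
  2 × O: no H
  1 × C: no H
  1 × F: no H
  1 × N (charge +1): 1 H
  1 × N (charge +1): no H
  1 × O (charge -1): no H
  1 × S: 1 H
  Total hydrogens = 34.

34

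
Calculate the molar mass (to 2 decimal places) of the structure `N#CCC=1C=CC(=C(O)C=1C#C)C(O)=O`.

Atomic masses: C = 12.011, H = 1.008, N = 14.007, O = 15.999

Molecular formula: C11H7NO3.
M = 11×12.011 + 7×1.008 + 1×14.007 + 3×15.999 = 201.18 g/mol.

201.18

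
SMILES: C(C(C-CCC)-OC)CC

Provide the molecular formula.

C9H20O

Heavy atoms from the SMILES: 9 C, 1 O.
Implicit hydrogens by atom environment:
  5 × C: 2 H each → 10
  3 × C: 3 H each → 9
  1 × C: 1 H
  1 × O: no H
  Total hydrogens = 20.
Molecular formula: C9H20O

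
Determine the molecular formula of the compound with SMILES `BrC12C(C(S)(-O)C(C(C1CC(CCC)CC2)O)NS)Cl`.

Heavy atoms from the SMILES: 1 Br, 13 C, 1 Cl, 1 N, 2 O, 2 S.
Implicit hydrogens by atom environment:
  5 × C: 2 H each → 10
  5 × C: 1 H each → 5
  2 × C: no H
  2 × O: 1 H each → 2
  2 × S: 1 H each → 2
  1 × Br: no H
  1 × C: 3 H
  1 × Cl: no H
  1 × N: 1 H
  Total hydrogens = 23.
Molecular formula: C13H23BrClNO2S2

C13H23BrClNO2S2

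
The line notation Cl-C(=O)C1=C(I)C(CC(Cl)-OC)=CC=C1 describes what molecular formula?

C10H9Cl2IO2

Heavy atoms from the SMILES: 10 C, 2 Cl, 1 I, 2 O.
Implicit hydrogens by atom environment:
  3 × C (aromatic): 1 H each → 3
  3 × C (aromatic): no H
  2 × Cl: no H
  2 × O: no H
  1 × C: 3 H
  1 × C: 2 H
  1 × C: 1 H
  1 × C: no H
  1 × I: no H
  Total hydrogens = 9.
Molecular formula: C10H9Cl2IO2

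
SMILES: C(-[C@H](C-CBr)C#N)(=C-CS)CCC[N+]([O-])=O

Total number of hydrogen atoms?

Hydrogens are implicit in SMILES; fill each atom to its normal valence:
  6 × C: 2 H each → 12
  2 × C: 1 H each → 2
  2 × C: no H
  1 × Br: no H
  1 × N (charge +1): no H
  1 × N: no H
  1 × O: no H
  1 × O (charge -1): no H
  1 × S: 1 H
  Total hydrogens = 15.

15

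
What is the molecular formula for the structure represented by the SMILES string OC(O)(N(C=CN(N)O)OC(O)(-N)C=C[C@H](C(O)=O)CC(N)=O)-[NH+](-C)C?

C12H25N6O8+

Heavy atoms from the SMILES: 12 C, 6 N, 8 O.
Implicit hydrogens by atom environment:
  5 × C: 1 H each → 5
  5 × O: 1 H each → 5
  4 × C: no H
  3 × N: 2 H each → 6
  3 × O: no H
  2 × C: 3 H each → 6
  2 × N: no H
  1 × C: 2 H
  1 × N (charge +1): 1 H
  Total hydrogens = 25.
Net charge +1.
Molecular formula: C12H25N6O8+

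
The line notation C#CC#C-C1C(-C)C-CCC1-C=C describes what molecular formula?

C13H16

Heavy atoms from the SMILES: 13 C.
Implicit hydrogens by atom environment:
  5 × C: 1 H each → 5
  4 × C: 2 H each → 8
  3 × C: no H
  1 × C: 3 H
  Total hydrogens = 16.
Molecular formula: C13H16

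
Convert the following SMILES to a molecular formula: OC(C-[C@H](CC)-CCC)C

Heavy atoms from the SMILES: 9 C, 1 O.
Implicit hydrogens by atom environment:
  4 × C: 2 H each → 8
  3 × C: 3 H each → 9
  2 × C: 1 H each → 2
  1 × O: 1 H
  Total hydrogens = 20.
Molecular formula: C9H20O

C9H20O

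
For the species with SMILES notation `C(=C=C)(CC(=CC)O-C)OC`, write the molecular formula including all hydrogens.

C9H14O2

Heavy atoms from the SMILES: 9 C, 2 O.
Implicit hydrogens by atom environment:
  3 × C: 3 H each → 9
  3 × C: no H
  2 × C: 2 H each → 4
  2 × O: no H
  1 × C: 1 H
  Total hydrogens = 14.
Molecular formula: C9H14O2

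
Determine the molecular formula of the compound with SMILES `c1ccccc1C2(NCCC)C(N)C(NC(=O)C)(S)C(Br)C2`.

C16H24BrN3OS

Heavy atoms from the SMILES: 1 Br, 16 C, 3 N, 1 O, 1 S.
Implicit hydrogens by atom environment:
  5 × C (aromatic): 1 H each → 5
  3 × C: 2 H each → 6
  3 × C: no H
  2 × C: 3 H each → 6
  2 × C: 1 H each → 2
  2 × N: 1 H each → 2
  1 × Br: no H
  1 × C (aromatic): no H
  1 × N: 2 H
  1 × O: no H
  1 × S: 1 H
  Total hydrogens = 24.
Molecular formula: C16H24BrN3OS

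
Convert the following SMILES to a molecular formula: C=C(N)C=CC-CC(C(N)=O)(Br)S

C8H13BrN2OS

Heavy atoms from the SMILES: 1 Br, 8 C, 2 N, 1 O, 1 S.
Implicit hydrogens by atom environment:
  3 × C: 2 H each → 6
  3 × C: no H
  2 × C: 1 H each → 2
  2 × N: 2 H each → 4
  1 × Br: no H
  1 × O: no H
  1 × S: 1 H
  Total hydrogens = 13.
Molecular formula: C8H13BrN2OS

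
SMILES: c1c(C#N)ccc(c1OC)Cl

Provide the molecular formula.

C8H6ClNO

Heavy atoms from the SMILES: 8 C, 1 Cl, 1 N, 1 O.
Implicit hydrogens by atom environment:
  3 × C (aromatic): 1 H each → 3
  3 × C (aromatic): no H
  1 × C: 3 H
  1 × C: no H
  1 × Cl: no H
  1 × N: no H
  1 × O: no H
  Total hydrogens = 6.
Molecular formula: C8H6ClNO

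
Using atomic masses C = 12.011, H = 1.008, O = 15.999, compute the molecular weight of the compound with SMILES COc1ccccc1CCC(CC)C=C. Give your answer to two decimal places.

Molecular formula: C14H20O.
M = 14×12.011 + 20×1.008 + 1×15.999 = 204.31 g/mol.

204.31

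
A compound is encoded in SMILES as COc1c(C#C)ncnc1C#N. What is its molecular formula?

C8H5N3O

Heavy atoms from the SMILES: 8 C, 3 N, 1 O.
Implicit hydrogens by atom environment:
  3 × C (aromatic): no H
  2 × C: no H
  2 × N (aromatic): no H
  1 × C: 3 H
  1 × C (aromatic): 1 H
  1 × C: 1 H
  1 × N: no H
  1 × O: no H
  Total hydrogens = 5.
Molecular formula: C8H5N3O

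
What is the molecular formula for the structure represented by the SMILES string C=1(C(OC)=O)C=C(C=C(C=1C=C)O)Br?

Heavy atoms from the SMILES: 1 Br, 10 C, 3 O.
Implicit hydrogens by atom environment:
  4 × C (aromatic): no H
  2 × C (aromatic): 1 H each → 2
  2 × O: no H
  1 × Br: no H
  1 × C: 3 H
  1 × C: 2 H
  1 × C: 1 H
  1 × C: no H
  1 × O: 1 H
  Total hydrogens = 9.
Molecular formula: C10H9BrO3

C10H9BrO3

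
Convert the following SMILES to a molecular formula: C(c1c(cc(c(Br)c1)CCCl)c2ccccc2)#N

C15H11BrClN

Heavy atoms from the SMILES: 1 Br, 15 C, 1 Cl, 1 N.
Implicit hydrogens by atom environment:
  7 × C (aromatic): 1 H each → 7
  5 × C (aromatic): no H
  2 × C: 2 H each → 4
  1 × Br: no H
  1 × C: no H
  1 × Cl: no H
  1 × N: no H
  Total hydrogens = 11.
Molecular formula: C15H11BrClN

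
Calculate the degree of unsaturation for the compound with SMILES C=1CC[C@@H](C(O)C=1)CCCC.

Molecular formula from the SMILES: C10H18O.
DoU = (2C + 2 + N − H − X)/2 = (2·10 + 2 + 0 − 18 − 0)/2 = 4/2 = 2.
(Structurally: 1 ring(s) + 1 π bond(s) = 2.)

2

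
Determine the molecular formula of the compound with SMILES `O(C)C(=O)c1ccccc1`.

Heavy atoms from the SMILES: 8 C, 2 O.
Implicit hydrogens by atom environment:
  5 × C (aromatic): 1 H each → 5
  2 × O: no H
  1 × C: 3 H
  1 × C (aromatic): no H
  1 × C: no H
  Total hydrogens = 8.
Molecular formula: C8H8O2

C8H8O2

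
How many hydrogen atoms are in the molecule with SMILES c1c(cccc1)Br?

Hydrogens are implicit in SMILES; fill each atom to its normal valence:
  5 × C (aromatic): 1 H each → 5
  1 × Br: no H
  1 × C (aromatic): no H
  Total hydrogens = 5.

5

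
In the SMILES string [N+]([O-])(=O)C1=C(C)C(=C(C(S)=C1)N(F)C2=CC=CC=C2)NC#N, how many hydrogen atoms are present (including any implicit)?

Hydrogens are implicit in SMILES; fill each atom to its normal valence:
  6 × C (aromatic): 1 H each → 6
  6 × C (aromatic): no H
  2 × N: no H
  1 × C: 3 H
  1 × C: no H
  1 × F: no H
  1 × N: 1 H
  1 × N (charge +1): no H
  1 × O: no H
  1 × O (charge -1): no H
  1 × S: 1 H
  Total hydrogens = 11.

11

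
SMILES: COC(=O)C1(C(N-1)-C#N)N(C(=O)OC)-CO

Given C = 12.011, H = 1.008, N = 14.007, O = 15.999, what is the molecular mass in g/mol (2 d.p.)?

229.19

Molecular formula: C8H11N3O5.
M = 8×12.011 + 11×1.008 + 3×14.007 + 5×15.999 = 229.19 g/mol.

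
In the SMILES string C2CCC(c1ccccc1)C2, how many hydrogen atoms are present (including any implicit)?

Hydrogens are implicit in SMILES; fill each atom to its normal valence:
  5 × C (aromatic): 1 H each → 5
  4 × C: 2 H each → 8
  1 × C: 1 H
  1 × C (aromatic): no H
  Total hydrogens = 14.

14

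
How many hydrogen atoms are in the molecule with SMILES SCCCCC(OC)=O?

12

Hydrogens are implicit in SMILES; fill each atom to its normal valence:
  4 × C: 2 H each → 8
  2 × O: no H
  1 × C: 3 H
  1 × C: no H
  1 × S: 1 H
  Total hydrogens = 12.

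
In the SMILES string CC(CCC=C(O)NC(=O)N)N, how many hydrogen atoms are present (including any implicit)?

Hydrogens are implicit in SMILES; fill each atom to its normal valence:
  2 × C: 2 H each → 4
  2 × C: 1 H each → 2
  2 × C: no H
  2 × N: 2 H each → 4
  1 × C: 3 H
  1 × N: 1 H
  1 × O: 1 H
  1 × O: no H
  Total hydrogens = 15.

15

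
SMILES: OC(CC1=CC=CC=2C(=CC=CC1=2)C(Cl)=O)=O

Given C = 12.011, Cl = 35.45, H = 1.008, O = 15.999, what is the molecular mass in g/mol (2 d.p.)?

Molecular formula: C13H9ClO3.
M = 13×12.011 + 1×35.45 + 9×1.008 + 3×15.999 = 248.66 g/mol.

248.66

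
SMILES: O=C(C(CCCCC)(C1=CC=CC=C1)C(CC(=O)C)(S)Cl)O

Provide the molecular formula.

C17H23ClO3S

Heavy atoms from the SMILES: 17 C, 1 Cl, 3 O, 1 S.
Implicit hydrogens by atom environment:
  5 × C: 2 H each → 10
  5 × C (aromatic): 1 H each → 5
  4 × C: no H
  2 × C: 3 H each → 6
  2 × O: no H
  1 × C (aromatic): no H
  1 × Cl: no H
  1 × O: 1 H
  1 × S: 1 H
  Total hydrogens = 23.
Molecular formula: C17H23ClO3S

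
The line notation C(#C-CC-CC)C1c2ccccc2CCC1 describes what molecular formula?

Heavy atoms from the SMILES: 16 C.
Implicit hydrogens by atom environment:
  6 × C: 2 H each → 12
  4 × C (aromatic): 1 H each → 4
  2 × C (aromatic): no H
  2 × C: no H
  1 × C: 3 H
  1 × C: 1 H
  Total hydrogens = 20.
Molecular formula: C16H20

C16H20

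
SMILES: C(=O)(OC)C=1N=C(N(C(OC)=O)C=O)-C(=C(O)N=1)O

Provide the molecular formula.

Heavy atoms from the SMILES: 9 C, 3 N, 7 O.
Implicit hydrogens by atom environment:
  5 × O: no H
  4 × C (aromatic): no H
  2 × C: 3 H each → 6
  2 × C: no H
  2 × N (aromatic): no H
  2 × O: 1 H each → 2
  1 × C: 1 H
  1 × N: no H
  Total hydrogens = 9.
Molecular formula: C9H9N3O7

C9H9N3O7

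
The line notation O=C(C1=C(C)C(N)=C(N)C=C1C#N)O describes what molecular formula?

C9H9N3O2

Heavy atoms from the SMILES: 9 C, 3 N, 2 O.
Implicit hydrogens by atom environment:
  5 × C (aromatic): no H
  2 × C: no H
  2 × N: 2 H each → 4
  1 × C: 3 H
  1 × C (aromatic): 1 H
  1 × N: no H
  1 × O: 1 H
  1 × O: no H
  Total hydrogens = 9.
Molecular formula: C9H9N3O2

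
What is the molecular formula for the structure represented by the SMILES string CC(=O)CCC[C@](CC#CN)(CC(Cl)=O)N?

Heavy atoms from the SMILES: 11 C, 1 Cl, 2 N, 2 O.
Implicit hydrogens by atom environment:
  5 × C: 2 H each → 10
  5 × C: no H
  2 × N: 2 H each → 4
  2 × O: no H
  1 × C: 3 H
  1 × Cl: no H
  Total hydrogens = 17.
Molecular formula: C11H17ClN2O2

C11H17ClN2O2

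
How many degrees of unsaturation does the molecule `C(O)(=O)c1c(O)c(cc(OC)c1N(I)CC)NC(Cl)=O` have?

Molecular formula from the SMILES: C11H12ClIN2O5.
DoU = (2C + 2 + N − H − X)/2 = (2·11 + 2 + 2 − 12 − 2)/2 = 12/2 = 6.
(Structurally: 1 ring(s) + 5 π bond(s) = 6.)

6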